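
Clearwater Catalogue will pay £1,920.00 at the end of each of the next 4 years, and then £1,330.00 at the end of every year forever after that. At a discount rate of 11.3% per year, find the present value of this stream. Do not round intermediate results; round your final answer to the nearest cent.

PV of 4-year annuity: £1,920.00 × [1 − (1+0.113)^−4] / 0.113 = 5918.74123
Perpetuity value at year 4: £1,330.00 / 0.113 = 11769.91150
PV of perpetuity: 11769.91150 / (1+0.113)^4 = 7669.95013
Total PV = 5918.74123 + 7669.95013 = 13588.69136

£13588.69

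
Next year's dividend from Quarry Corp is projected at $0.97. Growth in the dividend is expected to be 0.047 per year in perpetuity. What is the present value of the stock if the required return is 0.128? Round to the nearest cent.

$11.98

Growing perpetuity: P = D₁ / (r − g) = $0.9700 / (0.128 − 0.047) = $11.98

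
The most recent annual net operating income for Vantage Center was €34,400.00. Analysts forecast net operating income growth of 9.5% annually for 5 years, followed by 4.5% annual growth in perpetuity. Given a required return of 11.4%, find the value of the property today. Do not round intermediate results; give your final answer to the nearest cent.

D_1 = 37668.00000
D_2 = 41246.46000
D_3 = 45164.87370
D_4 = 49455.53670
D_5 = 54153.81269
Terminal value at year 5: TV = D_5×(1+g_2)/(r−g_2) = 56590.73426/0.069 = 820155.56897
P_0 = D_1/(1+r)^1 + D_2/(1+r)^2 + D_3/(1+r)^3 + D_4/(1+r)^4 + D_5/(1+r)^5 + TV/(1+r)^5
    = 33813.28546 + 33236.57772 + 32669.70610 + 32112.50286 + 31564.80308 + 478046.65532 = 641443.53053

€641443.53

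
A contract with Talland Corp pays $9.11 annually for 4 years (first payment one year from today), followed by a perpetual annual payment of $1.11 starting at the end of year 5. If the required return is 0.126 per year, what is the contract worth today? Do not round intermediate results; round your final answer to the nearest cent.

PV of 4-year annuity: $9.11 × [1 − (1+0.126)^−4] / 0.126 = 27.32420
Perpetuity value at year 4: $1.11 / 0.126 = 8.80952
PV of perpetuity: 8.80952 / (1+0.126)^4 = 5.48023
Total PV = 27.32420 + 5.48023 = 32.80443

$32.80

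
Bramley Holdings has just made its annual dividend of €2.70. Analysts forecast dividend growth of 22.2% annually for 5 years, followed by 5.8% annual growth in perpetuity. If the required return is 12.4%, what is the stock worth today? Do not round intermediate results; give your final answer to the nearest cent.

€83.21

D_1 = 3.29940
D_2 = 4.03187
D_3 = 4.92694
D_4 = 6.02072
D_5 = 7.35732
Terminal value at year 5: TV = D_5×(1+g_2)/(r−g_2) = 7.78405/0.066 = 117.94011
P_0 = D_1/(1+r)^1 + D_2/(1+r)^2 + D_3/(1+r)^3 + D_4/(1+r)^4 + D_5/(1+r)^5 + TV/(1+r)^5
    = 2.93541 + 3.19134 + 3.46959 + 3.77210 + 4.10099 + 65.74004 = 83.20947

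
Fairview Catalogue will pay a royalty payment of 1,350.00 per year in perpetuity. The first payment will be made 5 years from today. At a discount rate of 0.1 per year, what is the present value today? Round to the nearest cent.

Value at end of year 4: C / r = 1,350.00 / 0.1 = 13,500.0000
Discount to today: PV = 13,500.0000 / (1 + 0.1)^4 = 13,500.0000 / 1.464100 = 9,220.68

9220.68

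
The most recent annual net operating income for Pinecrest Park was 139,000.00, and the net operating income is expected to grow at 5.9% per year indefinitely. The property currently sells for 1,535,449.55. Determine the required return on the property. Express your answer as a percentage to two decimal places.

15.49%

D₁ = 139,000.00 × 1.059 = 147,201.0000
P = D₁/(r − g) ⇒ r = D₁/P + g = 147,201.0000/1,535,449.55 + 0.059 = 0.095868 + 0.059 = 0.154868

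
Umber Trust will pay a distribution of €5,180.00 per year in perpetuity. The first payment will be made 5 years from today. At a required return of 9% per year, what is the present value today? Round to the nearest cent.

Value at end of year 4: C / r = €5,180.00 / 0.09 = €57,555.5556
Discount to today: PV = €57,555.5556 / (1 + 0.09)^4 = €57,555.5556 / 1.411582 = €40,773.81

€40773.81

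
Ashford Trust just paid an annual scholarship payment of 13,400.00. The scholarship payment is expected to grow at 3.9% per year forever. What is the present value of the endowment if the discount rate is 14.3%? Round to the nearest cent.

133871.15

D₁ = D₀ × (1 + g) = 13,400.00 × 1.039 = 13,922.6000
Growing perpetuity: P = D₁ / (r − g) = 13,922.6000 / (0.143 − 0.039) = 133,871.15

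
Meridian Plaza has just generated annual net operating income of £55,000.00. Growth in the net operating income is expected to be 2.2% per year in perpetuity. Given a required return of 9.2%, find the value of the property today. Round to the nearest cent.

£803000.00

D₁ = D₀ × (1 + g) = £55,000.00 × 1.022 = £56,210.0000
Growing perpetuity: P = D₁ / (r − g) = £56,210.0000 / (0.092 − 0.022) = £803,000.00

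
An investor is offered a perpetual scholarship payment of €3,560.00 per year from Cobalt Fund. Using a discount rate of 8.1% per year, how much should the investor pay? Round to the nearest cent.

Level perpetuity: PV = C / r = €3,560.00 / 0.081 = €43,950.62

€43950.62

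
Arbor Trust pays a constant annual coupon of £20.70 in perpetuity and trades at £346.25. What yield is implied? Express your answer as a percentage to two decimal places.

P = C/r ⇒ r = C/P = £20.70/£346.25 = 0.059783

5.98%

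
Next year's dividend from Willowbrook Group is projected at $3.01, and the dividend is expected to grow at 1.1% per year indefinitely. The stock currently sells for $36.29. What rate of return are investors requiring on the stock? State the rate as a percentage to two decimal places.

9.39%

P = D₁/(r − g) ⇒ r = D₁/P + g = $3.0100/$36.29 + 0.011 = 0.082943 + 0.011 = 0.093943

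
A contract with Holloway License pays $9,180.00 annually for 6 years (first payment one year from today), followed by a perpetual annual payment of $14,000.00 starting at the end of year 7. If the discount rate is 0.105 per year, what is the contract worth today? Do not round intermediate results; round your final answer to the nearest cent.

PV of 6-year annuity: $9,180.00 × [1 − (1+0.105)^−6] / 0.105 = 39402.20678
Perpetuity value at year 6: $14,000.00 / 0.105 = 133333.33333
PV of perpetuity: 133333.33333 / (1+0.105)^6 = 73242.82190
Total PV = 39402.20678 + 73242.82190 = 112645.02868

$112645.03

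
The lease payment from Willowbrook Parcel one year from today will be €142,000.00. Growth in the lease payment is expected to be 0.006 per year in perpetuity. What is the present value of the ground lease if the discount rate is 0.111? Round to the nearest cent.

Growing perpetuity: P = D₁ / (r − g) = €142,000.0000 / (0.111 − 0.006) = €1,352,380.95

€1352380.95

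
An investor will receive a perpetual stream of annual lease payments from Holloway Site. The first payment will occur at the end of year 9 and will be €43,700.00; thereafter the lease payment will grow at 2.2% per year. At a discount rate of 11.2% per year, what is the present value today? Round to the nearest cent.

Value at end of year 8: C₁ / (r − g) = €43,700.00 / (0.112 − 0.022) = €485,555.5556
Discount to today: PV = €485,555.5556 / (1 + 0.112)^8 = €485,555.5556 / 2.337967 = €207,682.85

€207682.85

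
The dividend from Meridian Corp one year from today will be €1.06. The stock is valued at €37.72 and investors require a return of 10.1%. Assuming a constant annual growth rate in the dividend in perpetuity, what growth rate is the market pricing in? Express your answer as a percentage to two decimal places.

P = D₁/(r−g) ⇒ g = r − D₁/P = 0.101 − €1.06/€37.72 = 0.072898

7.29%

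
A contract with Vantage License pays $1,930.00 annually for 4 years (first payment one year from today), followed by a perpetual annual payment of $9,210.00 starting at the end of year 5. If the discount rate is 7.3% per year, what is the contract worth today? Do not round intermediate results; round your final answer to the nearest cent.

$101671.57

PV of 4-year annuity: $1,930.00 × [1 − (1+0.073)^−4] / 0.073 = 6493.28634
Perpetuity value at year 4: $9,210.00 / 0.073 = 126164.38356
PV of perpetuity: 126164.38356 / (1+0.073)^4 = 95178.28657
Total PV = 6493.28634 + 95178.28657 = 101671.57291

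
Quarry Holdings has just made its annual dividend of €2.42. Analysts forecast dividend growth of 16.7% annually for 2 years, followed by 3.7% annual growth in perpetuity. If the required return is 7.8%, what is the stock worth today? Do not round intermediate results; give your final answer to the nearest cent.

D_1 = 2.82414
D_2 = 3.29577
Terminal value at year 2: TV = D_2×(1+g_2)/(r−g_2) = 3.41771/0.041 = 83.35890
P_0 = D_1/(1+r)^1 + D_2/(1+r)^2 + TV/(1+r)^2
    = 2.61980 + 2.83609 + 71.73225 = 77.18813

€77.19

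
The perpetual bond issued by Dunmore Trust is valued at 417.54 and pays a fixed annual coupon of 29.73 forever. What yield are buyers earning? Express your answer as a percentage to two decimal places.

7.12%

P = C/r ⇒ r = C/P = 29.73/417.54 = 0.071203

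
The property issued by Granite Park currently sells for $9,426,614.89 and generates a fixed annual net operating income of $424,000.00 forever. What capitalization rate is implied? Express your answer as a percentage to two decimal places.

P = C/r ⇒ r = C/P = $424,000.00/$9,426,614.89 = 0.044979

4.50%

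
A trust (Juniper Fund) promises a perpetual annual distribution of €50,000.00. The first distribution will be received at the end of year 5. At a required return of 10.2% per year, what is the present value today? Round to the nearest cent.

Value at end of year 4: C / r = €50,000.00 / 0.102 = €490,196.0784
Discount to today: PV = €490,196.0784 / (1 + 0.102)^4 = €490,196.0784 / 1.474777 = €332,386.56

€332386.56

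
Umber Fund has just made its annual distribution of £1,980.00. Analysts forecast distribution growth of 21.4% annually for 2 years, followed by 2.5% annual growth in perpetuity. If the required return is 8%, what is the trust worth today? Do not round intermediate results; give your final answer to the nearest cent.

£51352.20

D_1 = 2403.72000
D_2 = 2918.11608
Terminal value at year 2: TV = D_2×(1+g_2)/(r−g_2) = 2991.06898/0.055 = 54383.07240
P_0 = D_1/(1+r)^1 + D_2/(1+r)^2 + TV/(1+r)^2
    = 2225.66667 + 2501.81420 + 46624.71914 = 51352.20000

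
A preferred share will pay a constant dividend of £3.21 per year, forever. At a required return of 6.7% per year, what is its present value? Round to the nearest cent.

Level perpetuity: PV = C / r = £3.21 / 0.067 = £47.91

£47.91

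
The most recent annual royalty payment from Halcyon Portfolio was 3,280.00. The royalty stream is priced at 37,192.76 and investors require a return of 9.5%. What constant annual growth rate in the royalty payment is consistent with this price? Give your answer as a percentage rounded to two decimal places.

0.63%

P = D₀(1+g)/(r−g) ⇒ P(r−g) = D₀(1+g) ⇒ g(P+D₀) = P·r − D₀
g = (P·r − D₀)/(P + D₀) = (37,192.76×0.095 − 3,280.00) / (37,192.76 + 3,280.00) = 0.006259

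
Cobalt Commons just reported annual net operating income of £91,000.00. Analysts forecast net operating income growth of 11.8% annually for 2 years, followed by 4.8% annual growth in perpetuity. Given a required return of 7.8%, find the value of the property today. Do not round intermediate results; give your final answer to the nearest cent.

D_1 = 101738.00000
D_2 = 113743.08400
Terminal value at year 2: TV = D_2×(1+g_2)/(r−g_2) = 119202.75203/0.03 = 3973425.06773
P_0 = D_1/(1+r)^1 + D_2/(1+r)^2 + TV/(1+r)^2
    = 94376.62338 + 97878.53890 + 3419223.62560 = 3611478.78788

£3611478.79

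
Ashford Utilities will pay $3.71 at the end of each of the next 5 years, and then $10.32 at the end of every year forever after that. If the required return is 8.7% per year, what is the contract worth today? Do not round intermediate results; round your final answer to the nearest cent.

PV of 5-year annuity: $3.71 × [1 − (1+0.087)^−5] / 0.087 = 14.54364
Perpetuity value at year 5: $10.32 / 0.087 = 118.62069
PV of perpetuity: 118.62069 / (1+0.087)^5 = 78.16507
Total PV = 14.54364 + 78.16507 = 92.70871

$92.71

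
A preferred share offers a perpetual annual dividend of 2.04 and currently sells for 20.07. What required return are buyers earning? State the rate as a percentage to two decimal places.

P = C/r ⇒ r = C/P = 2.04/20.07 = 0.101644

10.16%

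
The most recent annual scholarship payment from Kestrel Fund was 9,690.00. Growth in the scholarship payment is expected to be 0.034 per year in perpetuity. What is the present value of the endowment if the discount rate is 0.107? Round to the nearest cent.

D₁ = D₀ × (1 + g) = 9,690.00 × 1.034 = 10,019.4600
Growing perpetuity: P = D₁ / (r − g) = 10,019.4600 / (0.107 − 0.034) = 137,252.88

137252.88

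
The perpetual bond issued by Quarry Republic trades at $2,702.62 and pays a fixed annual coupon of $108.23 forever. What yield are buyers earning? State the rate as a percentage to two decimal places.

4.00%

P = C/r ⇒ r = C/P = $108.23/$2,702.62 = 0.040046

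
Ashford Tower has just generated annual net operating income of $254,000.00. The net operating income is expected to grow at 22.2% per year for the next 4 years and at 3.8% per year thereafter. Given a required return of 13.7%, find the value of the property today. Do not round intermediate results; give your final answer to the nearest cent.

D_1 = 310388.00000
D_2 = 379294.13600
D_3 = 463497.43419
D_4 = 566393.86458
Terminal value at year 4: TV = D_4×(1+g_2)/(r−g_2) = 587916.83144/0.099 = 5938553.85290
P_0 = D_1/(1+r)^1 + D_2/(1+r)^2 + D_3/(1+r)^3 + D_4/(1+r)^4 + TV/(1+r)^4
    = 272988.56640 + 293396.68262 + 315330.47156 + 338903.98967 + 3553356.98256 = 4773976.69281

$4773976.69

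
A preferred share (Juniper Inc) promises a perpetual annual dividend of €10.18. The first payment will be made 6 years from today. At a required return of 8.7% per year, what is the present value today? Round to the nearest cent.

Value at end of year 5: C / r = €10.18 / 0.087 = €117.0115
Discount to today: PV = €117.0115 / (1 + 0.087)^5 = €117.0115 / 1.517566 = €77.10

€77.10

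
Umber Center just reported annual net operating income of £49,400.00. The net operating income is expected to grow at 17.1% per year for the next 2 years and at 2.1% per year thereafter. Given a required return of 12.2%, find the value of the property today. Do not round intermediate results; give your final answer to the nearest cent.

£649316.93

D_1 = 57847.40000
D_2 = 67739.30540
Terminal value at year 2: TV = D_2×(1+g_2)/(r−g_2) = 69161.83081/0.101 = 684770.60211
P_0 = D_1/(1+r)^1 + D_2/(1+r)^2 + TV/(1+r)^2
    = 51557.39750 + 53809.01290 + 543950.51658 = 649316.92699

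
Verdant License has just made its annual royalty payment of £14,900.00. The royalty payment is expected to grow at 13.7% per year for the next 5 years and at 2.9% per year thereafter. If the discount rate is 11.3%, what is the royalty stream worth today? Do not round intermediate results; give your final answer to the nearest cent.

D_1 = 16941.30000
D_2 = 19262.25810
D_3 = 21901.18746
D_4 = 24901.65014
D_5 = 28313.17621
Terminal value at year 5: TV = D_5×(1+g_2)/(r−g_2) = 29134.25832/0.084 = 346836.40859
P_0 = D_1/(1+r)^1 + D_2/(1+r)^2 + D_3/(1+r)^3 + D_4/(1+r)^4 + D_5/(1+r)^5 + TV/(1+r)^5
    = 15221.29380 + 15549.51577 + 15884.81530 + 16227.34501 + 16577.26081 + 203071.44487 = 282531.67556

£282531.68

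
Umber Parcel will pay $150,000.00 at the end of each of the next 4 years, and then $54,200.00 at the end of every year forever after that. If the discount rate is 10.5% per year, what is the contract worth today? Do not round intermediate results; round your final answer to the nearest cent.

$816605.70

PV of 4-year annuity: $150,000.00 × [1 − (1+0.105)^−4] / 0.105 = 470378.75054
Perpetuity value at year 4: $54,200.00 / 0.105 = 516190.47619
PV of perpetuity: 516190.47619 / (1+0.105)^4 = 346226.95433
Total PV = 470378.75054 + 346226.95433 = 816605.70487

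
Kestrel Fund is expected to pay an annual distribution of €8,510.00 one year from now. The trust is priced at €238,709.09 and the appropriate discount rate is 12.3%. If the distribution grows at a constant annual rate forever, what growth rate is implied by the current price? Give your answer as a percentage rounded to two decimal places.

P = D₁/(r−g) ⇒ g = r − D₁/P = 0.123 − €8,510.00/€238,709.09 = 0.087350

8.73%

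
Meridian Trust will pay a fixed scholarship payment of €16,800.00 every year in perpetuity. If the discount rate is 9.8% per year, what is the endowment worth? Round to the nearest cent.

€171428.57

Level perpetuity: PV = C / r = €16,800.00 / 0.098 = €171,428.57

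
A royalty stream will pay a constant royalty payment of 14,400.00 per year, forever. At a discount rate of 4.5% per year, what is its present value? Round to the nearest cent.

320000.00

Level perpetuity: PV = C / r = 14,400.00 / 0.045 = 320,000.00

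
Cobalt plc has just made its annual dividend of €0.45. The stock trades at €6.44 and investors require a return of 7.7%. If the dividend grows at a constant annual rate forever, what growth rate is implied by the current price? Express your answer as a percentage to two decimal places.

0.67%

P = D₀(1+g)/(r−g) ⇒ P(r−g) = D₀(1+g) ⇒ g(P+D₀) = P·r − D₀
g = (P·r − D₀)/(P + D₀) = (€6.44×0.077 − €0.45) / (€6.44 + €0.45) = 0.006659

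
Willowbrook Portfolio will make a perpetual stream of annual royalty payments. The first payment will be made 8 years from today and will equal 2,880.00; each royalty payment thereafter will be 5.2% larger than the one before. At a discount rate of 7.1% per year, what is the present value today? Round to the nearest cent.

Value at end of year 7: C₁ / (r − g) = 2,880.00 / (0.071 − 0.052) = 151,578.9474
Discount to today: PV = 151,578.9474 / (1 + 0.071)^7 = 151,578.9474 / 1.616316 = 93,780.51

93780.51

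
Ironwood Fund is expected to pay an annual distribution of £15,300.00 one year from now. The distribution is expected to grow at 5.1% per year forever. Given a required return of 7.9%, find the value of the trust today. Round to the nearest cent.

£546428.57

Growing perpetuity: P = D₁ / (r − g) = £15,300.0000 / (0.079 − 0.051) = £546,428.57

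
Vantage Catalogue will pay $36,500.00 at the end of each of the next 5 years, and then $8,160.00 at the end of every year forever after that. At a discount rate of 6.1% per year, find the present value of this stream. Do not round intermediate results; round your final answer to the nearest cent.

PV of 5-year annuity: $36,500.00 × [1 − (1+0.061)^−5] / 0.061 = 153333.91263
Perpetuity value at year 5: $8,160.00 / 0.061 = 133770.49180
PV of perpetuity: 133770.49180 / (1+0.061)^5 = 99490.91024
Total PV = 153333.91263 + 99490.91024 = 252824.82287

$252824.82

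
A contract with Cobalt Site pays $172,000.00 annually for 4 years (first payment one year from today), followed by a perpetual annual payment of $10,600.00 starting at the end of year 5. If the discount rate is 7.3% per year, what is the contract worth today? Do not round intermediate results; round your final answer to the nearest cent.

$688219.17

PV of 4-year annuity: $172,000.00 × [1 − (1+0.073)^−4] / 0.073 = 578676.29566
Perpetuity value at year 4: $10,600.00 / 0.073 = 145205.47945
PV of perpetuity: 145205.47945 / (1+0.073)^4 = 109542.87053
Total PV = 578676.29566 + 109542.87053 = 688219.16619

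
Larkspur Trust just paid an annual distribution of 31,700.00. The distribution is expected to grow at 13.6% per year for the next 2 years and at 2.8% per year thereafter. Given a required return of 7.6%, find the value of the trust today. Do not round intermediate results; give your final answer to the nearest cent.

825535.56

D_1 = 36011.20000
D_2 = 40908.72320
Terminal value at year 2: TV = D_2×(1+g_2)/(r−g_2) = 42054.16745/0.048 = 876128.48853
P_0 = D_1/(1+r)^1 + D_2/(1+r)^2 + TV/(1+r)^2
    = 33467.65799 + 35333.88427 + 756734.02155 = 825535.56382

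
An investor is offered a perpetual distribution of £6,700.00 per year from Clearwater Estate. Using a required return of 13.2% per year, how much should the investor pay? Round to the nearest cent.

Level perpetuity: PV = C / r = £6,700.00 / 0.132 = £50,757.58

£50757.58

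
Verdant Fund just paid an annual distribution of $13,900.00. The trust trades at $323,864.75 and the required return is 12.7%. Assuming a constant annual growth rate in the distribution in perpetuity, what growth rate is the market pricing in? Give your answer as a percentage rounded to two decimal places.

8.06%

P = D₀(1+g)/(r−g) ⇒ P(r−g) = D₀(1+g) ⇒ g(P+D₀) = P·r − D₀
g = (P·r − D₀)/(P + D₀) = ($323,864.75×0.127 − $13,900.00) / ($323,864.75 + $13,900.00) = 0.080621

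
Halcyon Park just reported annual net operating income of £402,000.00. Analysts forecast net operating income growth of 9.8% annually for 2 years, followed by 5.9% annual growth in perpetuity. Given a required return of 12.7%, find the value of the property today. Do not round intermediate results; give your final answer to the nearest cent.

D_1 = 441396.00000
D_2 = 484652.80800
Terminal value at year 2: TV = D_2×(1+g_2)/(r−g_2) = 513247.32367/0.068 = 7547754.75988
P_0 = D_1/(1+r)^1 + D_2/(1+r)^2 + TV/(1+r)^2
    = 391655.72316 + 381577.62558 + 5942510.37484 = 6715743.72358

£6715743.72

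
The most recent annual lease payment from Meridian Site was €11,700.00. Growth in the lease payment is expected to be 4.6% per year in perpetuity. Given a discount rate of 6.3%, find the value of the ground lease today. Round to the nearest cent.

D₁ = D₀ × (1 + g) = €11,700.00 × 1.046 = €12,238.2000
Growing perpetuity: P = D₁ / (r − g) = €12,238.2000 / (0.063 − 0.046) = €719,894.12

€719894.12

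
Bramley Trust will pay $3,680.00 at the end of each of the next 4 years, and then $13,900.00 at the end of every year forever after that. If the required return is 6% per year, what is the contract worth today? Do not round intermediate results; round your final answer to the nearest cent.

PV of 4-year annuity: $3,680.00 × [1 − (1+0.06)^−4] / 0.06 = 12751.58865
Perpetuity value at year 4: $13,900.00 / 0.06 = 231666.66667
PV of perpetuity: 231666.66667 / (1+0.06)^4 = 183501.69865
Total PV = 12751.58865 + 183501.69865 = 196253.28730

$196253.29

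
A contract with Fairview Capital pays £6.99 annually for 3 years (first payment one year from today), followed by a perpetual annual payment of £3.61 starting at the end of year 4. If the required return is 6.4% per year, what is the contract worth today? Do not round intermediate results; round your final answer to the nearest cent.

£65.37

PV of 3-year annuity: £6.99 × [1 − (1+0.064)^−3] / 0.064 = 18.54693
Perpetuity value at year 3: £3.61 / 0.064 = 56.40625
PV of perpetuity: 56.40625 / (1+0.064)^3 = 46.82765
Total PV = 18.54693 + 46.82765 = 65.37458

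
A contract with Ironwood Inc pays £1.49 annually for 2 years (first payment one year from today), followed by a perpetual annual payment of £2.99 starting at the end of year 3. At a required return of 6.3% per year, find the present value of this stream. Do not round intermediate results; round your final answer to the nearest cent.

£44.72

PV of 2-year annuity: £1.49 × [1 − (1+0.063)^−2] / 0.063 = 2.72031
Perpetuity value at year 2: £2.99 / 0.063 = 47.46032
PV of perpetuity: 47.46032 / (1+0.063)^2 = 42.00143
Total PV = 2.72031 + 42.00143 = 44.72175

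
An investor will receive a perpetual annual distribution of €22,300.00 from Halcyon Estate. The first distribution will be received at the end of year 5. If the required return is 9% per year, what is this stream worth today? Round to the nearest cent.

€175532.02

Value at end of year 4: C / r = €22,300.00 / 0.09 = €247,777.7778
Discount to today: PV = €247,777.7778 / (1 + 0.09)^4 = €247,777.7778 / 1.411582 = €175,532.02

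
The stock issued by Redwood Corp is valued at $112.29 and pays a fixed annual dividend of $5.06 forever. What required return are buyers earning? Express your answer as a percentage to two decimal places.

4.51%

P = C/r ⇒ r = C/P = $5.06/$112.29 = 0.045062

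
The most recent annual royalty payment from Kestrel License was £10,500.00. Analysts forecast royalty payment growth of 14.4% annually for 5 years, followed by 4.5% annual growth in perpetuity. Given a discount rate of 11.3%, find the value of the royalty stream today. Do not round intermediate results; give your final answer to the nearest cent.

£242172.14

D_1 = 12012.00000
D_2 = 13741.72800
D_3 = 15720.53683
D_4 = 17984.29414
D_5 = 20574.03249
Terminal value at year 5: TV = D_5×(1+g_2)/(r−g_2) = 21499.86395/0.068 = 316174.46990
P_0 = D_1/(1+r)^1 + D_2/(1+r)^2 + D_3/(1+r)^3 + D_4/(1+r)^4 + D_5/(1+r)^5 + TV/(1+r)^5
    = 10792.45283 + 11093.05125 + 11402.02213 + 11719.59866 + 12046.02055 + 185118.99226 = 242172.13767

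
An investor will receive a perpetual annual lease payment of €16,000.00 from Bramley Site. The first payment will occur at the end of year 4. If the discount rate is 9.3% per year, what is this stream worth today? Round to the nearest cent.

€131757.86

Value at end of year 3: C / r = €16,000.00 / 0.093 = €172,043.0108
Discount to today: PV = €172,043.0108 / (1 + 0.093)^3 = €172,043.0108 / 1.305751 = €131,757.86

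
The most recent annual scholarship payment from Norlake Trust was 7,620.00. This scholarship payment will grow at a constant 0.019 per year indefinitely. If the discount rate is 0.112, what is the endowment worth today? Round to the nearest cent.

83492.26

D₁ = D₀ × (1 + g) = 7,620.00 × 1.019 = 7,764.7800
Growing perpetuity: P = D₁ / (r − g) = 7,764.7800 / (0.112 − 0.019) = 83,492.26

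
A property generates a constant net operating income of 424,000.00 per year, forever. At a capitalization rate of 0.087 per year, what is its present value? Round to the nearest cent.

Level perpetuity: PV = C / r = 424,000.00 / 0.087 = 4,873,563.22

4873563.22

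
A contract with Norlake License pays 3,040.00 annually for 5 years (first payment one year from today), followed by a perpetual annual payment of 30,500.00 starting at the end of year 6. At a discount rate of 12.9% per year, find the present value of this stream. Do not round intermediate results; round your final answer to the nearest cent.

139614.81

PV of 5-year annuity: 3,040.00 × [1 − (1+0.129)^−5] / 0.129 = 10718.52349
Perpetuity value at year 5: 30,500.00 / 0.129 = 236434.10853
PV of perpetuity: 236434.10853 / (1+0.129)^5 = 128896.29063
Total PV = 10718.52349 + 128896.29063 = 139614.81412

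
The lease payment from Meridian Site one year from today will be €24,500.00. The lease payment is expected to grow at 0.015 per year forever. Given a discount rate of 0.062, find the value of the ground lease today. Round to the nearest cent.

€521276.60

Growing perpetuity: P = D₁ / (r − g) = €24,500.0000 / (0.062 − 0.015) = €521,276.60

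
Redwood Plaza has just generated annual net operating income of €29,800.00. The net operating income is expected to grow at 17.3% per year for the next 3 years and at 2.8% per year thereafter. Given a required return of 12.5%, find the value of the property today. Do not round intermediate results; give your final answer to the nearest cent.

€455240.76

D_1 = 34955.40000
D_2 = 41002.68420
D_3 = 48096.14857
Terminal value at year 3: TV = D_3×(1+g_2)/(r−g_2) = 49442.84073/0.097 = 509720.00749
P_0 = D_1/(1+r)^1 + D_2/(1+r)^2 + D_3/(1+r)^3 + TV/(1+r)^3
    = 31071.46667 + 32397.18258 + 33779.46237 + 357992.65272 = 455240.76433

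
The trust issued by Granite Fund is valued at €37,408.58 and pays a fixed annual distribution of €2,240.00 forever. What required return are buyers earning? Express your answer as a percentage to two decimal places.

5.99%

P = C/r ⇒ r = C/P = €2,240.00/€37,408.58 = 0.059879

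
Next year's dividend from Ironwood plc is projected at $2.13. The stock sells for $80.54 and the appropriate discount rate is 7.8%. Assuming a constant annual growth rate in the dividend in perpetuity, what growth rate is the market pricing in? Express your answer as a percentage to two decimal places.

P = D₁/(r−g) ⇒ g = r − D₁/P = 0.078 − $2.13/$80.54 = 0.051554

5.16%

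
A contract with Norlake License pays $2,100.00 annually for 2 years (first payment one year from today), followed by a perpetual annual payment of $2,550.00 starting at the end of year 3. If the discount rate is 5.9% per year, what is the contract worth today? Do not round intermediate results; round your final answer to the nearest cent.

PV of 2-year annuity: $2,100.00 × [1 − (1+0.059)^−2] / 0.059 = 3855.52675
Perpetuity value at year 2: $2,550.00 / 0.059 = 43220.33898
PV of perpetuity: 43220.33898 / (1+0.059)^2 = 38538.62792
Total PV = 3855.52675 + 38538.62792 = 42394.15468

$42394.15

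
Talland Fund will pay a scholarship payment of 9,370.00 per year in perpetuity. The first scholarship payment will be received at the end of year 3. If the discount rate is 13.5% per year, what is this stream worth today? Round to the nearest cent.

Value at end of year 2: C / r = 9,370.00 / 0.135 = 69,407.4074
Discount to today: PV = 69,407.4074 / (1 + 0.135)^2 = 69,407.4074 / 1.288225 = 53,878.33

53878.33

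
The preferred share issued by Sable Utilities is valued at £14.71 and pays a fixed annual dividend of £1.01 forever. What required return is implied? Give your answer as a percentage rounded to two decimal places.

6.87%

P = C/r ⇒ r = C/P = £1.01/£14.71 = 0.068661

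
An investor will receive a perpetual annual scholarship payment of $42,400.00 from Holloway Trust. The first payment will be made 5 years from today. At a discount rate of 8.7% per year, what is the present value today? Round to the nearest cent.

Value at end of year 4: C / r = $42,400.00 / 0.087 = $487,356.3218
Discount to today: PV = $487,356.3218 / (1 + 0.087)^4 = $487,356.3218 / 1.396105 = $349,082.78

$349082.78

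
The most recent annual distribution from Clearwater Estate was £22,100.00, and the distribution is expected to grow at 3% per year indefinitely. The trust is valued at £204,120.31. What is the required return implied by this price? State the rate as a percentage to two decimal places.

D₁ = £22,100.00 × 1.03 = £22,763.0000
P = D₁/(r − g) ⇒ r = D₁/P + g = £22,763.0000/£204,120.31 + 0.03 = 0.111518 + 0.03 = 0.141518

14.15%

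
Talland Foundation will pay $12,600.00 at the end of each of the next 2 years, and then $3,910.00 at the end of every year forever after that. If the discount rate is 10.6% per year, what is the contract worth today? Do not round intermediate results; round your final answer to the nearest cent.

$51848.04

PV of 2-year annuity: $12,600.00 × [1 − (1+0.106)^−2] / 0.106 = 21692.95214
Perpetuity value at year 2: $3,910.00 / 0.106 = 36886.79245
PV of perpetuity: 36886.79245 / (1+0.106)^2 = 30155.09064
Total PV = 21692.95214 + 30155.09064 = 51848.04278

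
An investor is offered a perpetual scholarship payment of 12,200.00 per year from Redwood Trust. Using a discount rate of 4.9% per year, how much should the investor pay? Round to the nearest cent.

Level perpetuity: PV = C / r = 12,200.00 / 0.049 = 248,979.59

248979.59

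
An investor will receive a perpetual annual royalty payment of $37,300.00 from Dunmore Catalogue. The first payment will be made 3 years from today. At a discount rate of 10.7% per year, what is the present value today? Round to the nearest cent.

$284465.64

Value at end of year 2: C / r = $37,300.00 / 0.107 = $348,598.1308
Discount to today: PV = $348,598.1308 / (1 + 0.107)^2 = $348,598.1308 / 1.225449 = $284,465.64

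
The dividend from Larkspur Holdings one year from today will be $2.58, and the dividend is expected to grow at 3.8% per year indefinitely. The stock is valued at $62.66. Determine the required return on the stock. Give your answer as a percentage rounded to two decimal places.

7.92%

P = D₁/(r − g) ⇒ r = D₁/P + g = $2.5800/$62.66 + 0.038 = 0.041175 + 0.038 = 0.079175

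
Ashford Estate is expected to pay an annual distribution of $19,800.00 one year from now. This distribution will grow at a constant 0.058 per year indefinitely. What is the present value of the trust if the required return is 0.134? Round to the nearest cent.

$260526.32

Growing perpetuity: P = D₁ / (r − g) = $19,800.0000 / (0.134 − 0.058) = $260,526.32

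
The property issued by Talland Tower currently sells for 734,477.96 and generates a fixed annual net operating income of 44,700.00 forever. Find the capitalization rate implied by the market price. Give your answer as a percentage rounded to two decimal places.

6.09%

P = C/r ⇒ r = C/P = 44,700.00/734,477.96 = 0.060860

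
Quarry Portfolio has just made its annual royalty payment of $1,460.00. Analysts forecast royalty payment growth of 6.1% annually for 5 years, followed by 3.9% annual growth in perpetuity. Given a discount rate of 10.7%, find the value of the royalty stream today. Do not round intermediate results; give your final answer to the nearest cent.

D_1 = 1549.06000
D_2 = 1643.55266
D_3 = 1743.80937
D_4 = 1850.18174
D_5 = 1963.04283
Terminal value at year 5: TV = D_5×(1+g_2)/(r−g_2) = 2039.60150/0.068 = 29994.13972
P_0 = D_1/(1+r)^1 + D_2/(1+r)^2 + D_3/(1+r)^3 + D_4/(1+r)^4 + D_5/(1+r)^5 + TV/(1+r)^5
    = 1399.33153 + 1341.18406 + 1285.45283 + 1232.03745 + 1180.84167 + 18042.56613 = 24481.41366

$24481.41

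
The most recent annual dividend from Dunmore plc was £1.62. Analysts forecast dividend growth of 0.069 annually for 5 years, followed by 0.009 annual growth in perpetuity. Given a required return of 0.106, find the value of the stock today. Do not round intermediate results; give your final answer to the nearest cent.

£21.54

D_1 = 1.73178
D_2 = 1.85127
D_3 = 1.97901
D_4 = 2.11556
D_5 = 2.26154
Terminal value at year 5: TV = D_5×(1+g_2)/(r−g_2) = 2.28189/0.097 = 23.52464
P_0 = D_1/(1+r)^1 + D_2/(1+r)^2 + D_3/(1+r)^3 + D_4/(1+r)^4 + D_5/(1+r)^5 + TV/(1+r)^5
    = 1.56580 + 1.51342 + 1.46279 + 1.41386 + 1.36656 + 14.21502 = 21.53745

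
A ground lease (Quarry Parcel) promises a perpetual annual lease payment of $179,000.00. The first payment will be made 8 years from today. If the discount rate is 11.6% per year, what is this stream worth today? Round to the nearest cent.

$715724.16

Value at end of year 7: C / r = $179,000.00 / 0.116 = $1,543,103.4483
Discount to today: PV = $1,543,103.4483 / (1 + 0.116)^7 = $1,543,103.4483 / 2.156003 = $715,724.16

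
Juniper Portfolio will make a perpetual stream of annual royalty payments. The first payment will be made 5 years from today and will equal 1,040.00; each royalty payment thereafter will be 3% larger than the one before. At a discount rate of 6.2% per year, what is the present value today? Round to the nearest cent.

Value at end of year 4: C₁ / (r − g) = 1,040.00 / (0.062 − 0.03) = 32,500.0000
Discount to today: PV = 32,500.0000 / (1 + 0.062)^4 = 32,500.0000 / 1.272032 = 25,549.67

25549.67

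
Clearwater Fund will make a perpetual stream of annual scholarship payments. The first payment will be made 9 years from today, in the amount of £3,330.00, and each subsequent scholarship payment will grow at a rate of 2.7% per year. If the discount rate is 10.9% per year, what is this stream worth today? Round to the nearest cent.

£17749.17

Value at end of year 8: C₁ / (r − g) = £3,330.00 / (0.109 − 0.027) = £40,609.7561
Discount to today: PV = £40,609.7561 / (1 + 0.109)^8 = £40,609.7561 / 2.287981 = £17,749.17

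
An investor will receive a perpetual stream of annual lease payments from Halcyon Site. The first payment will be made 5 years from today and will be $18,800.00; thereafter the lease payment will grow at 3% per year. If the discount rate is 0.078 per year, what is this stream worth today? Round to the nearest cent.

$290029.10

Value at end of year 4: C₁ / (r − g) = $18,800.00 / (0.078 − 0.03) = $391,666.6667
Discount to today: PV = $391,666.6667 / (1 + 0.078)^4 = $391,666.6667 / 1.350439 = $290,029.10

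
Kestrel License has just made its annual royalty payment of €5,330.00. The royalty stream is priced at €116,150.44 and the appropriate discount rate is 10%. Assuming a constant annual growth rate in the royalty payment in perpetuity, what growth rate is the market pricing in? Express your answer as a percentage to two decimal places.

5.17%

P = D₀(1+g)/(r−g) ⇒ P(r−g) = D₀(1+g) ⇒ g(P+D₀) = P·r − D₀
g = (P·r − D₀)/(P + D₀) = (€116,150.44×0.1 − €5,330.00) / (€116,150.44 + €5,330.00) = 0.051737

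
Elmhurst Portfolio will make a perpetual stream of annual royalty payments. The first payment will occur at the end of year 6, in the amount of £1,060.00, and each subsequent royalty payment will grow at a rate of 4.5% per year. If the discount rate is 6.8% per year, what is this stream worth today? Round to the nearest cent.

£33168.19

Value at end of year 5: C₁ / (r − g) = £1,060.00 / (0.068 − 0.045) = £46,086.9565
Discount to today: PV = £46,086.9565 / (1 + 0.068)^5 = £46,086.9565 / 1.389493 = £33,168.19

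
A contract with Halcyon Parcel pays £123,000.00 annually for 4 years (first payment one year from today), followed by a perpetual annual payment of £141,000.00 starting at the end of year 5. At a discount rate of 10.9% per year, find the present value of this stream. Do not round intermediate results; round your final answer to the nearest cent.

£1237614.52

PV of 4-year annuity: £123,000.00 × [1 − (1+0.109)^−4] / 0.109 = 382417.00304
Perpetuity value at year 4: £141,000.00 / 0.109 = 1293577.98165
PV of perpetuity: 1293577.98165 / (1+0.109)^4 = 855197.51475
Total PV = 382417.00304 + 855197.51475 = 1237614.51779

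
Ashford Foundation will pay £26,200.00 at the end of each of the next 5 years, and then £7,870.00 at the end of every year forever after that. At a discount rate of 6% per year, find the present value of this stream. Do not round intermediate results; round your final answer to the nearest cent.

£208379.29

PV of 5-year annuity: £26,200.00 × [1 − (1+0.06)^−5] / 0.06 = 110363.93118
Perpetuity value at year 5: £7,870.00 / 0.06 = 131166.66667
PV of perpetuity: 131166.66667 / (1+0.06)^5 = 98015.36367
Total PV = 110363.93118 + 98015.36367 = 208379.29486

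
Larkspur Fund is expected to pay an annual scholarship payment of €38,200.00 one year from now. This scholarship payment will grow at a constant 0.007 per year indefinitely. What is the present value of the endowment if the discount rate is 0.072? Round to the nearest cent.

Growing perpetuity: P = D₁ / (r − g) = €38,200.0000 / (0.072 − 0.007) = €587,692.31

€587692.31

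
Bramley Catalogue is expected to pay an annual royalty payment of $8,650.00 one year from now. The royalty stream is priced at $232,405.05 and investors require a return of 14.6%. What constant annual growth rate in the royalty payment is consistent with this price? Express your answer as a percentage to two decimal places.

P = D₁/(r−g) ⇒ g = r − D₁/P = 0.146 − $8,650.00/$232,405.05 = 0.108780

10.88%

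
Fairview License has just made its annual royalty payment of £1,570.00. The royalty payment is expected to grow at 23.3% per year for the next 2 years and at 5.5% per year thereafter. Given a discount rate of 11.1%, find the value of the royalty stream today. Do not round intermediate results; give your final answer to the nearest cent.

£40106.39

D_1 = 1935.81000
D_2 = 2386.85373
Terminal value at year 2: TV = D_2×(1+g_2)/(r−g_2) = 2518.13069/0.056 = 44966.61938
P_0 = D_1/(1+r)^1 + D_2/(1+r)^2 + TV/(1+r)^2
    = 1742.40324 + 1933.73825 + 36430.24738 = 40106.38887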